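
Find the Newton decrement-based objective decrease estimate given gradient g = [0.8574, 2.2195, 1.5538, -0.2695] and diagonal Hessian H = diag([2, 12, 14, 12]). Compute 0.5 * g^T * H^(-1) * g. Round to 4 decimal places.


Step 1: H is diagonal, so H^(-1) * g = [0.4287, 0.185, 0.111, -0.0225].
Step 2: g^T H^(-1) g = sum_i g_i^2 / H_ii
  = (0.8574)^2/2 + (2.2195)^2/12 + (1.5538)^2/14 + (-0.2695)^2/12
  = 0.3676 + 0.4105 + 0.1724 + 0.0061 = 0.9566
Step 3: Objective decrease = 0.5 * g^T H^(-1) g = 0.4783


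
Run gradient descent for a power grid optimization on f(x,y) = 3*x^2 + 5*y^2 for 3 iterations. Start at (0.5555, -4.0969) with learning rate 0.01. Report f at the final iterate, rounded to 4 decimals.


Gradient descent on f(x,y) = 3*x^2 + 5*y^2.
Starting point: (0.5555, -4.0969), alpha = 0.01
Step 1: grad_x = 2*3*0.5555 = 3.333, grad_y = 2*5*-4.0969 = -40.969
  x_1 = 0.5555 - 0.01*3.333 = 0.5222
  y_1 = -4.0969 - 0.01*-40.969 = -3.6872
Step 2: grad_x = 2*3*0.5222 = 3.133, grad_y = 2*5*-3.6872 = -36.8721
  x_2 = 0.5222 - 0.01*3.133 = 0.4908
  y_2 = -3.6872 - 0.01*-36.8721 = -3.3185
Step 3: grad_x = 2*3*0.4908 = 2.945, grad_y = 2*5*-3.3185 = -33.1849
  x_3 = 0.4908 - 0.01*2.945 = 0.4614
  y_3 = -3.3185 - 0.01*-33.1849 = -2.9866
f(0.4614, -2.9866) = 3*0.4614^2 + 5*(-2.9866)^2 = 45.2387


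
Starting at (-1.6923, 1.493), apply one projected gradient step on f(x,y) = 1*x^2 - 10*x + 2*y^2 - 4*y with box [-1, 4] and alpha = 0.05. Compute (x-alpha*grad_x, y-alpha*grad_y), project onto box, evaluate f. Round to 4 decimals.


Step 1: Compute gradient at (-1.6923, 1.493).
grad_x = 2*1*-1.6923 - 10 = -13.3846
grad_y = 2*2*1.493 - 4 = 1.972
Step 2: Gradient step.
x_raw = -1.6923 - 0.05*-13.3846 = -1.0231
y_raw = 1.493 - 0.05*1.972 = 1.3944
Step 3: Project onto [-1, 4].
x_proj = clip(-1.0231) = -1.0
y_proj = clip(1.3944) = 1.3944
Step 4: Evaluate f.
f(-1.0, 1.3944) = 9.3111


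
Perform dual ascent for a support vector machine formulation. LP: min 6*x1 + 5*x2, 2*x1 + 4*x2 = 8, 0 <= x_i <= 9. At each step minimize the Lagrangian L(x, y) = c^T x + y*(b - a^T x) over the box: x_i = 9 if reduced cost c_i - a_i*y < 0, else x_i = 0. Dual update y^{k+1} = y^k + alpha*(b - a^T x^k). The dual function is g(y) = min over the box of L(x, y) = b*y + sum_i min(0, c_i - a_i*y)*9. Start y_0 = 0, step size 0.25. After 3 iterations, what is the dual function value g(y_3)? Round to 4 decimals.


Dual ascent for LP: min 6*x1 + 5*x2, 2*x1 + 4*x2 = 8, 0 <= x_i <= 9
Step 1: y^k = 0.0, reduced costs: (6.0, 5.0)
  x^k = (0.0, 0.0), subgradient = b - a^T x = 8.0
  y^{k+1} = 0.0 + 0.25*8.0 = 2.0
Step 2: y^k = 2.0, reduced costs: (2.0, -3.0)
  x^k = (0.0, 9.0), subgradient = b - a^T x = -28.0
  y^{k+1} = 2.0 + 0.25*-28.0 = -5.0
Step 3: y^k = -5.0, reduced costs: (16.0, 25.0)
  x^k = (0.0, 0.0), subgradient = b - a^T x = 8.0
  y^{k+1} = -5.0 + 0.25*8.0 = -3.0
Dual objective at y_3 = -3.0: reduced costs (12.0, 17.0), box minimizer x = (0.0, 0.0)
g(y_3) = b*y + (c1 - a1*y)*x1 + (c2 - a2*y)*x2 = 8*(-3.0) + 12.0*0.0 + 17.0*0.0 = -24.0 + 0.0 + 0.0 = -24.0


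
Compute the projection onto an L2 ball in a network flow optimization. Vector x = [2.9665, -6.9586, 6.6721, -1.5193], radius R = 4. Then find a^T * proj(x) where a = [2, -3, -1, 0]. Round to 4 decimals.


Step 1: Compute ||x|| (intermediates to 6 decimals).
||x|| = sqrt(2.9665^2 + (-6.9586)^2 + 6.6721^2 + (-1.5193)^2) = 10.200364
Step 2: Project.
Since ||x|| > R, scale = R/||x|| = 4/10.200364 = 0.392143, proj(x) = scale * x
proj(x) = [1.163292, -2.728766, 2.616417, -0.595783]
Step 3: Dot product.
a^T * proj(x) = 2*1.163292 - 3*(-2.728766) - 1*2.616417 + 0*(-0.595783) = 7.8965


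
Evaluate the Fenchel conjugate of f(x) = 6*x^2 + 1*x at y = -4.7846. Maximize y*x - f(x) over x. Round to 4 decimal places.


f*(y) = sup_x {y*x - a*x^2 - b*x} = sup_x {(y-b)*x - a*x^2}
FOC: (y - b) - 2a*x = 0 => x* = (y - b)/(2a)
x* = (-4.7846 - 1)/(2*6) = -0.4821
f*(-4.7846) = (y-b)^2/(4a) = (-4.7846 - 1)^2/(4*6)
= 33.4616/24 = 1.3942


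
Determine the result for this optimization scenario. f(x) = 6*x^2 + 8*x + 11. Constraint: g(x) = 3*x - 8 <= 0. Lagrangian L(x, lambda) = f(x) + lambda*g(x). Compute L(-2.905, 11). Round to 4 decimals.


Step 1: Evaluate f(x).
f(-2.905) = 6*(-2.905)^2 + 8*(-2.905) + 11 = 38.3942
Step 2: Evaluate g(x).
g(-2.905) = 3*-2.905 - 8 = -16.715
Step 3: Compute Lagrangian.
L = 38.3942 + 11*-16.715 = -145.4709


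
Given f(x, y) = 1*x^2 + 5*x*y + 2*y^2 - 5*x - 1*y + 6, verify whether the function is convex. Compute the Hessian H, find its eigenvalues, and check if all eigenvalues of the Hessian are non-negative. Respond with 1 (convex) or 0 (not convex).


The Hessian of f(x,y) = 1*x^2 + 5*x*y + 2*y^2 - 5*x - 1*y + 6 is:
H = [[2, 5], [5, 4]]
Trace = 2 + 4 = 6
Determinant = 2*4 - (5)^2 = -17
Discriminant = (6)^2 - 4*-17 = 104.0
Eigenvalues: lambda_1 = -2.099, lambda_2 = 8.099
The function is not convex.

0


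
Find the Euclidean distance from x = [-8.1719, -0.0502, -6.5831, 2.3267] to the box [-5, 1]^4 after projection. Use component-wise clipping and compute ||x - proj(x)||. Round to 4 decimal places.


Project each component onto [-5, 1].
clip(-8.1719) = -5.0, clip(-0.0502) = -0.0502, clip(-6.5831) = -5.0, clip(2.3267) = 1.0
Projection = [-5.0, -0.0502, -5.0, 1.0]
Squared diffs: [10.0609, 0.0, 2.5062, 1.7601]
Distance = sqrt(14.3272) = 3.7851


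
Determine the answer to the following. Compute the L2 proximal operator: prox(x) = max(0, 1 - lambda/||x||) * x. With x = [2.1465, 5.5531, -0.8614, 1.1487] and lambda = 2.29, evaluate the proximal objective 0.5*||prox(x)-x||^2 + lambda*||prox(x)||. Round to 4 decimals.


Step 1: Compute ||x||.
||x|| = 6.1242
Step 2: Compute scaling factor.
scale = max(0, 1 - 2.29/6.1242) = 0.6261
Step 3: prox(x) = [1.3439, 3.4767, -0.5393, 0.7192]
||prox(x)|| = 3.8342
Step 4: Proximal objective.
0.5*||prox-x||^2 = 2.6221
lambda*||prox|| = 8.7803
Total = 11.4024


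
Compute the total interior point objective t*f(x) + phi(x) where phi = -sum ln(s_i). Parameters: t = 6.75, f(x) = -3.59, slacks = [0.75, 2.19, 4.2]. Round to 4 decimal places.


Step 1: Compute log-barrier.
ln values: [-0.2877, 0.7839, 1.4351]
phi = -(-0.2877 + 0.7839 + 1.4351) = -1.9313
Step 2: Compute augmented objective.
t*f(x) = 6.75*-3.59 = -24.2325
Total = -24.2325 - 1.9313 = -26.1638


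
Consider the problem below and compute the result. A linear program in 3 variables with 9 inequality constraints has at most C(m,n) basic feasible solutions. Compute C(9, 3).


Each vertex corresponds to some choice of n active constraints out of m, so the number of vertices is at most C(m, n) = m! / (n!(m-n)!).
m = 9, n = 3
Numerator: 9 * 8 * 7
Denominator: 3! = 6
C(9, 3) = 84


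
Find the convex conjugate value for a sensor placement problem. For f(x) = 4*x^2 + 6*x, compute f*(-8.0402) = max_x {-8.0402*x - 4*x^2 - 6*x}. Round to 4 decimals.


f*(y) = sup_x {y*x - a*x^2 - b*x} = sup_x {(y-b)*x - a*x^2}
FOC: (y - b) - 2a*x = 0 => x* = (y - b)/(2a)
x* = (-8.0402 - 6)/(2*4) = -1.755
f*(-8.0402) = (y-b)^2/(4a) = (-8.0402 - 6)^2/(4*4)
= 197.1272/16 = 12.3205


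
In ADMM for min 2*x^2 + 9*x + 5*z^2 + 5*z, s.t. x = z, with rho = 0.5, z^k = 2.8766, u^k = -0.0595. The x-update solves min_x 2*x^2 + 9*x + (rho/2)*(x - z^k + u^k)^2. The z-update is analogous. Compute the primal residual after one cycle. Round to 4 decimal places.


ADMM iteration with rho = 0.5, z^k = 2.8766, u^k = -0.0595
Step 1: x-update.
Minimize 2*x^2 + 9*x + (0.5/2)*(x - 2.8766 - 0.0595)^2
FOC: (2*2 + 0.5)*x = -9 + 0.5*(2.8766 + 0.0595)
x^{k+1} = -1.6738
Step 2: z-update.
Minimize 5*z^2 + 5*z + (0.5/2)*(-1.6738 - z - 0.0595)^2
FOC: (2*5 + 0.5)*z = -5 + 0.5*(-1.6738 - 0.0595)
z^{k+1} = -0.5587
Step 3: u-update.
u^{k+1} = -0.0595 - 1.6738 + 0.5587 = -1.1745
Step 4: Primal residual = |-1.6738 + 0.5587| = 1.115


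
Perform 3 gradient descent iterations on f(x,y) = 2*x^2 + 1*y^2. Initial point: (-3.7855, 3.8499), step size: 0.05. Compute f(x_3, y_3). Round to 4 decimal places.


Gradient descent on f(x,y) = 2*x^2 + 1*y^2.
Starting point: (-3.7855, 3.8499), alpha = 0.05
Step 1: grad_x = 2*2*-3.7855 = -15.142, grad_y = 2*1*3.8499 = 7.6998
  x_1 = -3.7855 - 0.05*-15.142 = -3.0284
  y_1 = 3.8499 - 0.05*7.6998 = 3.4649
Step 2: grad_x = 2*2*-3.0284 = -12.1136, grad_y = 2*1*3.4649 = 6.9298
  x_2 = -3.0284 - 0.05*-12.1136 = -2.4227
  y_2 = 3.4649 - 0.05*6.9298 = 3.1184
Step 3: grad_x = 2*2*-2.4227 = -9.6909, grad_y = 2*1*3.1184 = 6.2368
  x_3 = -2.4227 - 0.05*-9.6909 = -1.9382
  y_3 = 3.1184 - 0.05*6.2368 = 2.8066
f(-1.9382, 2.8066) = 2*(-1.9382)^2 + 1*2.8066^2 = 15.3899


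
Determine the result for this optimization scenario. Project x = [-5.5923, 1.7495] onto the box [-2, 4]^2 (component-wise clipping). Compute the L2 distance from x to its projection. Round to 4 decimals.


Project each component onto [-2, 4].
clip(-5.5923) = -2.0, clip(1.7495) = 1.7495
Projection = [-2.0, 1.7495]
Squared diffs: [12.9046, 0.0]
Distance = sqrt(12.9046) = 3.5923


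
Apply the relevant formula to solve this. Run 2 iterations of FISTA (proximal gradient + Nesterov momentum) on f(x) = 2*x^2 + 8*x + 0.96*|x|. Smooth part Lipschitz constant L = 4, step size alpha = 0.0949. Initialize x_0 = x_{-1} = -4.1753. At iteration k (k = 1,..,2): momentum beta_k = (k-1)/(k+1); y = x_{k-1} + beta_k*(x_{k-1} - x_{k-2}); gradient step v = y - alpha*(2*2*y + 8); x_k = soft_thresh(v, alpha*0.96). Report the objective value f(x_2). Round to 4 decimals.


FISTA on f(x) = 2*x^2 + 8*x + 0.96*|x|
L = 4, alpha = 0.0949
Iteration 1: beta = 0.0, y = -4.1753 + 0.0*(-4.1753 + 4.1753) = -4.1753
  grad(y) = -8.7012, v = y - alpha*grad = -3.3496
  prox(v) = soft_thresh(-3.3496, 0.0911) = -3.2585
Iteration 2: beta = 0.3333, y = -3.2585 + 0.3333*(-3.2585 + 4.1753) = -2.9528
  grad(y) = -3.8113, v = y - alpha*grad = -2.5911
  prox(v) = soft_thresh(-2.5911, 0.0911) = -2.5
f(x_2) = 2*(-2.5)^2 + 8*(-2.5) + 0.96*|-2.5| = -5.0999


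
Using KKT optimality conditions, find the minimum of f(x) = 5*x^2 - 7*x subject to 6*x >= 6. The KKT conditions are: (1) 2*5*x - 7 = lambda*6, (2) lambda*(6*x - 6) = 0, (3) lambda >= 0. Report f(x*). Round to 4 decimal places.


Step 1: Try lambda = 0 (constraint inactive).
x_unc = 7/(2*5) = 0.7
Check: 6*0.7 = 4.2 < 6 -- violated!
Step 2: Constraint must be active: 6*x = 6
x* = 6/6 = 1.0
lambda = (2*5*1.0 - 7)/6 = 0.5
Step 3: Compute optimal value.
f(x*) = 5*1.0^2 - 7*1.0 = -2.0


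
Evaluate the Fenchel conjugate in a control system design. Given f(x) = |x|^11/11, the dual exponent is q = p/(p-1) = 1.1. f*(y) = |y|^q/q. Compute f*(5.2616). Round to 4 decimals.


The conjugate exponent q satisfies 1/p + 1/q = 1.
p = 11, so q = 11/(11 - 1) = 1.1
|y|^q = 5.2616^1.1 = 6.212
f*(5.2616) = 6.212 / 1.1 = 5.6472


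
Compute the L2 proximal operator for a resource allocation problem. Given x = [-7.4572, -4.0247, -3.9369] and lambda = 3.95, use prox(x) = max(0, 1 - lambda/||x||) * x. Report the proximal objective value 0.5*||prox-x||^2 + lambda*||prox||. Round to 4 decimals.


Step 1: Compute ||x||.
||x|| = 9.3438
Step 2: Compute scaling factor.
scale = max(0, 1 - 3.95/9.3438) = 0.5773
Step 3: prox(x) = [-4.3048, -2.3233, -2.2726]
||prox(x)|| = 5.3938
Step 4: Proximal objective.
0.5*||prox-x||^2 = 7.8013
lambda*||prox|| = 21.3055
Total = 29.1069


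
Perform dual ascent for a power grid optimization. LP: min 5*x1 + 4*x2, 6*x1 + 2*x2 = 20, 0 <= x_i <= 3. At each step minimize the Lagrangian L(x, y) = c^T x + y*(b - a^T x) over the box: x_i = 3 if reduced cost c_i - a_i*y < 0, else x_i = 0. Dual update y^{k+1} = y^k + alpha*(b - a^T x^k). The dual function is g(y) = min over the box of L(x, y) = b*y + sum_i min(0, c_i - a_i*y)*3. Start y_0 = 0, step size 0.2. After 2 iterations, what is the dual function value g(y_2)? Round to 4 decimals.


Dual ascent for LP: min 5*x1 + 4*x2, 6*x1 + 2*x2 = 20, 0 <= x_i <= 3
Step 1: y^k = 0.0, reduced costs: (5.0, 4.0)
  x^k = (0.0, 0.0), subgradient = b - a^T x = 20.0
  y^{k+1} = 0.0 + 0.2*20.0 = 4.0
Step 2: y^k = 4.0, reduced costs: (-19.0, -4.0)
  x^k = (3.0, 3.0), subgradient = b - a^T x = -4.0
  y^{k+1} = 4.0 + 0.2*-4.0 = 3.2
Dual objective at y_2 = 3.2: reduced costs (-14.2, -2.4), box minimizer x = (3.0, 3.0)
g(y_2) = b*y + (c1 - a1*y)*x1 + (c2 - a2*y)*x2 = 20*3.2 + (-14.2)*3.0 + (-2.4)*3.0 = 64.0 - 42.6 - 7.2 = 14.2


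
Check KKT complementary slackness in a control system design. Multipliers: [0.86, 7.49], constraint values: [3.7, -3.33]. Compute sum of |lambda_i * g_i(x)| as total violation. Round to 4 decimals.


KKT complementary slackness check:
lambda_1 * g_1 = 0.86 * 3.7 = 3.182
lambda_2 * g_2 = 7.49 * -3.33 = -24.9417
Total violation = 3.182 + 24.9417 = 28.1237


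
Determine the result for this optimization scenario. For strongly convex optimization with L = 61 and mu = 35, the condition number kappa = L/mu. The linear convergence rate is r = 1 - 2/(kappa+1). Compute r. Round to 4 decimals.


Step 1: Compute the condition number.
kappa = L/mu = 61/35 = 1.7429
Step 2: Compute the convergence rate.
r = 1 - 2/(kappa + 1) = 1 - 2*mu/(L + mu) = (L - mu)/(L + mu) = 26/96 = 0.2708


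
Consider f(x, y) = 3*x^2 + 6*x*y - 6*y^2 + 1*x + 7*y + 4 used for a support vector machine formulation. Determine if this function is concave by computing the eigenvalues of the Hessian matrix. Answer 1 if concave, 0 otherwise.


The Hessian of f(x,y) = 3*x^2 + 6*x*y - 6*y^2 + 1*x + 7*y + 4 is:
H = [[6, 6], [6, -12]]
Trace = 6 - 12 = -6
Determinant = 6*-12 - (6)^2 = -108
Discriminant = (-6)^2 - 4*-108 = 468.0
Eigenvalues: lambda_1 = -13.8167, lambda_2 = 7.8167
The function is not concave.

0


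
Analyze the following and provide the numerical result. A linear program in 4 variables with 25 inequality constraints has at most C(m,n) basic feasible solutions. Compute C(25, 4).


Each vertex corresponds to some choice of n active constraints out of m, so the number of vertices is at most C(m, n) = m! / (n!(m-n)!).
m = 25, n = 4
Numerator: 25 * 24 * 23 * 22
Denominator: 4! = 24
C(25, 4) = 12650


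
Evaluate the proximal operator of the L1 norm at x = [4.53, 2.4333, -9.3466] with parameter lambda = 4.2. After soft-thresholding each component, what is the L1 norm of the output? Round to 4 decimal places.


Soft-thresholding with lambda = 4.2:
prox(4.53) = sign(4.53)*max(|4.53| - 4.2, 0) = 0.33
prox(2.4333) = sign(2.4333)*max(|2.4333| - 4.2, 0) = 0.0
prox(-9.3466) = sign(-9.3466)*max(|-9.3466| - 4.2, 0) = -5.1466
prox(x) = [0.33, 0.0, -5.1466]
||prox(x)||_1 = 0.33 + 0.0 + 5.1466 = 5.4766


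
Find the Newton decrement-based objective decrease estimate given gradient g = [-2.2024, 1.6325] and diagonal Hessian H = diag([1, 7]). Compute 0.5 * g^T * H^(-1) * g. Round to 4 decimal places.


Step 1: H is diagonal, so H^(-1) * g = [-2.2024, 0.2332].
Step 2: g^T H^(-1) g = sum_i g_i^2 / H_ii
  = (-2.2024)^2/1 + (1.6325)^2/7
  = 4.8506 + 0.3807 = 5.2313
Step 3: Objective decrease = 0.5 * g^T H^(-1) g = 2.6156


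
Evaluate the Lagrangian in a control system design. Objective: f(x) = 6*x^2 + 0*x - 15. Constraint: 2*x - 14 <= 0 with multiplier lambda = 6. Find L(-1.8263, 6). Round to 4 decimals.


Step 1: Evaluate f(x).
f(-1.8263) = 6*(-1.8263)^2 + 0*(-1.8263) - 15 = 5.0122
Step 2: Evaluate g(x).
g(-1.8263) = 2*-1.8263 - 14 = -17.6526
Step 3: Compute Lagrangian.
L = 5.0122 + 6*-17.6526 = -100.9034


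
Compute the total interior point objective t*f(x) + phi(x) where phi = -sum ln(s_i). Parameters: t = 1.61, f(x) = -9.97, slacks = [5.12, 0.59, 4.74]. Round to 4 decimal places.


Step 1: Compute log-barrier.
ln values: [1.6332, -0.5276, 1.556]
phi = -(1.6332 - 0.5276 + 1.556) = -2.6616
Step 2: Compute augmented objective.
t*f(x) = 1.61*-9.97 = -16.0517
Total = -16.0517 - 2.6616 = -18.7133


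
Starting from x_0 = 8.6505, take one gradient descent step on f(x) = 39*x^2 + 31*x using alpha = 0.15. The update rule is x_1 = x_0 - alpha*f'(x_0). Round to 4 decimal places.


We compute the gradient at x_0 and apply the update.
f'(x) = 78*x + 31
f'(8.6505) = 78*8.6505 + 31 = 705.739
x_1 = 8.6505 - 0.15*705.739 = -97.2104


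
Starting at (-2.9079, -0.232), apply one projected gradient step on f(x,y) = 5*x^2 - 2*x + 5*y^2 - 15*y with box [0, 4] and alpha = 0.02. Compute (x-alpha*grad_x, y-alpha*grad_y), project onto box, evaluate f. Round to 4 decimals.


Step 1: Compute gradient at (-2.9079, -0.232).
grad_x = 2*5*-2.9079 - 2 = -31.079
grad_y = 2*5*-0.232 - 15 = -17.32
Step 2: Gradient step.
x_raw = -2.9079 - 0.02*-31.079 = -2.2863
y_raw = -0.232 - 0.02*-17.32 = 0.1144
Step 3: Project onto [0, 4].
x_proj = clip(-2.2863) = 0.0
y_proj = clip(0.1144) = 0.1144
Step 4: Evaluate f.
f(0.0, 0.1144) = -1.6506


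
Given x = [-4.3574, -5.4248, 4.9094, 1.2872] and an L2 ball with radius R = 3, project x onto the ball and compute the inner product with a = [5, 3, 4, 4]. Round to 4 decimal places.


Step 1: Compute ||x|| (intermediates to 6 decimals).
||x|| = sqrt((-4.3574)^2 + (-5.4248)^2 + 4.9094^2 + 1.2872^2) = 8.612461
Step 2: Project.
Since ||x|| > R, scale = R/||x|| = 3/8.612461 = 0.348332, proj(x) = scale * x
proj(x) = [-1.517822, -1.889631, 1.710101, 0.448373]
Step 3: Dot product.
a^T * proj(x) = 5*(-1.517822) + 3*(-1.889631) + 4*1.710101 + 4*0.448373 = -4.6241


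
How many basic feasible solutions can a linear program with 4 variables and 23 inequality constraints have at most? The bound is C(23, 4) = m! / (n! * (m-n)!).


Each vertex corresponds to some choice of n active constraints out of m, so the number of vertices is at most C(m, n) = m! / (n!(m-n)!).
m = 23, n = 4
Numerator: 23 * 22 * 21 * 20
Denominator: 4! = 24
C(23, 4) = 8855


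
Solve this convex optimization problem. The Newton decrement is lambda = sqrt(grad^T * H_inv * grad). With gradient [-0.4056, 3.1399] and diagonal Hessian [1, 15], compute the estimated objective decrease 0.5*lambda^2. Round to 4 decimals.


Step 1: H is diagonal, so H^(-1) * g = [-0.4056, 0.2093].
Step 2: g^T H^(-1) g = sum_i g_i^2 / H_ii
  = (-0.4056)^2/1 + (3.1399)^2/15
  = 0.1645 + 0.6573 = 0.8218
Step 3: Objective decrease = 0.5 * g^T H^(-1) g = 0.4109


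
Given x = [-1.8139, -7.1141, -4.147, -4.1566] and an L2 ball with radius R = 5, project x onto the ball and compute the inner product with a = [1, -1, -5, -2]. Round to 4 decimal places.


Step 1: Compute ||x|| (intermediates to 6 decimals).
||x|| = sqrt((-1.8139)^2 + (-7.1141)^2 + (-4.147)^2 + (-4.1566)^2) = 9.400829
Step 2: Project.
Since ||x|| > R, scale = R/||x|| = 5/9.400829 = 0.531868, proj(x) = scale * x
proj(x) = [-0.964755, -3.783762, -2.205657, -2.210763]
Step 3: Dot product.
a^T * proj(x) = 1*(-0.964755) - 1*(-3.783762) - 5*(-2.205657) - 2*(-2.210763) = 18.2688


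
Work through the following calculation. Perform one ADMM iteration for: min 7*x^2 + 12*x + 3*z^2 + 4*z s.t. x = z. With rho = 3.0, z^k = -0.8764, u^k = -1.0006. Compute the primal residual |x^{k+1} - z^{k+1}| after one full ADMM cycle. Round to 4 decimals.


ADMM iteration with rho = 3.0, z^k = -0.8764, u^k = -1.0006
Step 1: x-update.
Minimize 7*x^2 + 12*x + (3.0/2)*(x + 0.8764 - 1.0006)^2
FOC: (2*7 + 3.0)*x = -12 + 3.0*(-0.8764 + 1.0006)
x^{k+1} = -0.684
Step 2: z-update.
Minimize 3*z^2 + 4*z + (3.0/2)*(-0.684 - z - 1.0006)^2
FOC: (2*3 + 3.0)*z = -4 + 3.0*(-0.684 - 1.0006)
z^{k+1} = -1.006
Step 3: u-update.
u^{k+1} = -1.0006 - 0.684 + 1.006 = -0.6786
Step 4: Primal residual = |-0.684 + 1.006| = 0.322


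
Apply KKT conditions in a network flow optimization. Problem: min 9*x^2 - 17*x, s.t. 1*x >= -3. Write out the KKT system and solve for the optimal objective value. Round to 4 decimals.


Step 1: Try lambda = 0 (constraint inactive).
Stationarity: 2*9*x - 17 = 0
x* = 17/(2*9) = 17/18 = 0.9444 (rounded; the exact value 17/18 is used below)
Check constraint: 1*0.9444 = 0.9444 >= -3 -- satisfied.
Step 2: Compute optimal value.
f(x*) = 9*(17/18)^2 - 17*(17/18) = -8.0278


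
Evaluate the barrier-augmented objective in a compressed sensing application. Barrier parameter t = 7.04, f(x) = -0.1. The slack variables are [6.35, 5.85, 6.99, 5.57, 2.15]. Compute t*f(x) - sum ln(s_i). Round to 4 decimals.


Step 1: Compute log-barrier.
ln values: [1.8485, 1.7664, 1.9445, 1.7174, 0.7655]
phi = -(1.8485 + 1.7664 + 1.9445 + 1.7174 + 0.7655) = -8.0422
Step 2: Compute augmented objective.
t*f(x) = 7.04*-0.1 = -0.704
Total = -0.704 - 8.0422 = -8.7462


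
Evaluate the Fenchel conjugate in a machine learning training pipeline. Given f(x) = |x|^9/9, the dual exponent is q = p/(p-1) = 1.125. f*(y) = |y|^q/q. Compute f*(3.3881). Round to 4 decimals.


The conjugate exponent q satisfies 1/p + 1/q = 1.
p = 9, so q = 9/(9 - 1) = 1.125
|y|^q = 3.3881^1.125 = 3.9464
f*(3.3881) = 3.9464 / 1.125 = 3.5079


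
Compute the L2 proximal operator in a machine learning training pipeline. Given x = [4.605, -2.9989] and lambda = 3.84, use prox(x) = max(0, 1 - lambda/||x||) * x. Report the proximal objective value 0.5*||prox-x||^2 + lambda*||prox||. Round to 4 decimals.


Step 1: Compute ||x||.
||x|| = 5.4954
Step 2: Compute scaling factor.
scale = max(0, 1 - 3.84/5.4954) = 0.3012
Step 3: prox(x) = [1.3872, -0.9034]
||prox(x)|| = 1.6554
Step 4: Proximal objective.
0.5*||prox-x||^2 = 7.3728
lambda*||prox|| = 6.3567
Total = 13.7295


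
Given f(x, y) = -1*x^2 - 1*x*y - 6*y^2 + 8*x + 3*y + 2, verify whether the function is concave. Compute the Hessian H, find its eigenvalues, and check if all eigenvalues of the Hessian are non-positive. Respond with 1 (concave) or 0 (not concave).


The Hessian of f(x,y) = -1*x^2 - 1*x*y - 6*y^2 + 8*x + 3*y + 2 is:
H = [[-2, -1], [-1, -12]]
Trace = -2 - 12 = -14
Determinant = -2*-12 - (-1)^2 = 23
Discriminant = (-14)^2 - 4*23 = 104.0
Eigenvalues: lambda_1 = -12.099, lambda_2 = -1.901
The function is concave.

1


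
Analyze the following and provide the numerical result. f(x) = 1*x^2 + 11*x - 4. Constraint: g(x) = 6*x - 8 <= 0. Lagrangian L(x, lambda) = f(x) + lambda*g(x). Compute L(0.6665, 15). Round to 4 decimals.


Step 1: Evaluate f(x).
f(0.6665) = 1*0.6665^2 + 11*0.6665 - 4 = 3.7757
Step 2: Evaluate g(x).
g(0.6665) = 6*0.6665 - 8 = -4.001
Step 3: Compute Lagrangian.
L = 3.7757 + 15*-4.001 = -56.2393


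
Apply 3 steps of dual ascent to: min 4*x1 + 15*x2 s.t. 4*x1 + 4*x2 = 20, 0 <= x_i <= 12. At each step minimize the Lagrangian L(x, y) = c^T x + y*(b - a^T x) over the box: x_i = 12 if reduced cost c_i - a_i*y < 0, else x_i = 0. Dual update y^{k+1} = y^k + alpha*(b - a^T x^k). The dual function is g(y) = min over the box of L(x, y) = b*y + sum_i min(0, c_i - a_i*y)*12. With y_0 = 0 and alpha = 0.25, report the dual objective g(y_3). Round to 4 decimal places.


Dual ascent for LP: min 4*x1 + 15*x2, 4*x1 + 4*x2 = 20, 0 <= x_i <= 12
Step 1: y^k = 0.0, reduced costs: (4.0, 15.0)
  x^k = (0.0, 0.0), subgradient = b - a^T x = 20.0
  y^{k+1} = 0.0 + 0.25*20.0 = 5.0
Step 2: y^k = 5.0, reduced costs: (-16.0, -5.0)
  x^k = (12.0, 12.0), subgradient = b - a^T x = -76.0
  y^{k+1} = 5.0 + 0.25*-76.0 = -14.0
Step 3: y^k = -14.0, reduced costs: (60.0, 71.0)
  x^k = (0.0, 0.0), subgradient = b - a^T x = 20.0
  y^{k+1} = -14.0 + 0.25*20.0 = -9.0
Dual objective at y_3 = -9.0: reduced costs (40.0, 51.0), box minimizer x = (0.0, 0.0)
g(y_3) = b*y + (c1 - a1*y)*x1 + (c2 - a2*y)*x2 = 20*(-9.0) + 40.0*0.0 + 51.0*0.0 = -180.0 + 0.0 + 0.0 = -180.0


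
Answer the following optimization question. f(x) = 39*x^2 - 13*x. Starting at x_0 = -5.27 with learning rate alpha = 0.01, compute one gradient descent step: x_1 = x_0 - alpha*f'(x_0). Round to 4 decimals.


We compute the gradient at x_0 and apply the update.
f'(x) = 78*x - 13
f'(-5.27) = 78*-5.27 - 13 = -424.06
x_1 = -5.27 - 0.01*-424.06 = -1.0294


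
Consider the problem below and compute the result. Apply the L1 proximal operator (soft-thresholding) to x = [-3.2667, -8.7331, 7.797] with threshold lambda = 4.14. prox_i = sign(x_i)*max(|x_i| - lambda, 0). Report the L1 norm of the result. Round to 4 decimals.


Soft-thresholding with lambda = 4.14:
prox(-3.2667) = sign(-3.2667)*max(|-3.2667| - 4.14, 0) = 0.0
prox(-8.7331) = sign(-8.7331)*max(|-8.7331| - 4.14, 0) = -4.5931
prox(7.797) = sign(7.797)*max(|7.797| - 4.14, 0) = 3.657
prox(x) = [0.0, -4.5931, 3.657]
||prox(x)||_1 = 0.0 + 4.5931 + 3.657 = 8.2501


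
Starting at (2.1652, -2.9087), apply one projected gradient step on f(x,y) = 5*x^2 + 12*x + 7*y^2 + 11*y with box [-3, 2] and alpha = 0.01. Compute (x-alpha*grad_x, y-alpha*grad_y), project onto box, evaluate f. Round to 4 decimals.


Step 1: Compute gradient at (2.1652, -2.9087).
grad_x = 2*5*2.1652 + 12 = 33.652
grad_y = 2*7*-2.9087 + 11 = -29.7218
Step 2: Gradient step.
x_raw = 2.1652 - 0.01*33.652 = 1.8287
y_raw = -2.9087 - 0.01*-29.7218 = -2.6115
Step 3: Project onto [-3, 2].
x_proj = clip(1.8287) = 1.8287
y_proj = clip(-2.6115) = -2.6115
Step 4: Evaluate f.
f(1.8287, -2.6115) = 57.6771


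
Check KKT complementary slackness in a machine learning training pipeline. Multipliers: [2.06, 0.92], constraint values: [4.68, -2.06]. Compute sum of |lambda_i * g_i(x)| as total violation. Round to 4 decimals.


KKT complementary slackness check:
lambda_1 * g_1 = 2.06 * 4.68 = 9.6408
lambda_2 * g_2 = 0.92 * -2.06 = -1.8952
Total violation = 9.6408 + 1.8952 = 11.536


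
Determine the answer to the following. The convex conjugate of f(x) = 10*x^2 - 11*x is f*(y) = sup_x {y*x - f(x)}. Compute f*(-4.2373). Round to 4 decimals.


f*(y) = sup_x {y*x - a*x^2 - b*x} = sup_x {(y-b)*x - a*x^2}
FOC: (y - b) - 2a*x = 0 => x* = (y - b)/(2a)
x* = (-4.2373 + 11)/(2*10) = 0.3381
f*(-4.2373) = (y-b)^2/(4a) = (-4.2373 + 11)^2/(4*10)
= 45.7341/40 = 1.1434


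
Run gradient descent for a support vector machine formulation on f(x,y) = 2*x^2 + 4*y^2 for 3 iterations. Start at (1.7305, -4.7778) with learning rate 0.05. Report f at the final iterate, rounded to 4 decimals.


Gradient descent on f(x,y) = 2*x^2 + 4*y^2.
Starting point: (1.7305, -4.7778), alpha = 0.05
Step 1: grad_x = 2*2*1.7305 = 6.922, grad_y = 2*4*-4.7778 = -38.2224
  x_1 = 1.7305 - 0.05*6.922 = 1.3844
  y_1 = -4.7778 - 0.05*-38.2224 = -2.8667
Step 2: grad_x = 2*2*1.3844 = 5.5376, grad_y = 2*4*-2.8667 = -22.9334
  x_2 = 1.3844 - 0.05*5.5376 = 1.1075
  y_2 = -2.8667 - 0.05*-22.9334 = -1.72
Step 3: grad_x = 2*2*1.1075 = 4.4301, grad_y = 2*4*-1.72 = -13.7601
  x_3 = 1.1075 - 0.05*4.4301 = 0.886
  y_3 = -1.72 - 0.05*-13.7601 = -1.032
f(0.886, -1.032) = 2*0.886^2 + 4*(-1.032)^2 = 5.8302


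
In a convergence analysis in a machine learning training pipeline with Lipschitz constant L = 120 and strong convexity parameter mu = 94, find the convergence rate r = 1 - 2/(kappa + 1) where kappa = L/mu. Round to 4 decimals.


Step 1: Compute the condition number.
kappa = L/mu = 120/94 = 1.2766
Step 2: Compute the convergence rate.
r = 1 - 2/(kappa + 1) = 1 - 2*mu/(L + mu) = (L - mu)/(L + mu) = 26/214 = 0.1215


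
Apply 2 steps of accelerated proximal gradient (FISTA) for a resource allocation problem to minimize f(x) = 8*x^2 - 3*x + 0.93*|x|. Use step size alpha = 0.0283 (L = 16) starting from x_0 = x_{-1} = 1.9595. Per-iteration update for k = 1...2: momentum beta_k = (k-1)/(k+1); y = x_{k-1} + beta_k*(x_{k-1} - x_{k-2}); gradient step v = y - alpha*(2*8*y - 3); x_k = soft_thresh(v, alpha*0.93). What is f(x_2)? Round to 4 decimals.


FISTA on f(x) = 8*x^2 - 3*x + 0.93*|x|
L = 16, alpha = 0.0283
Iteration 1: beta = 0.0, y = 1.9595 + 0.0*(1.9595 - 1.9595) = 1.9595
  grad(y) = 28.352, v = y - alpha*grad = 1.1571
  prox(v) = soft_thresh(1.1571, 0.0263) = 1.1308
Iteration 2: beta = 0.3333, y = 1.1308 + 0.3333*(1.1308 - 1.9595) = 0.8546
  grad(y) = 10.6735, v = y - alpha*grad = 0.5525
  prox(v) = soft_thresh(0.5525, 0.0263) = 0.5262
f(x_2) = 8*0.5262^2 - 3*0.5262 + 0.93*|0.5262| = 1.1259


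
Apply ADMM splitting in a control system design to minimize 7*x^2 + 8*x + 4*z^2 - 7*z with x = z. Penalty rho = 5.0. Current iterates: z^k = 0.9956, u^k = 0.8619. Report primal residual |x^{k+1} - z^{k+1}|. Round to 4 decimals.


ADMM iteration with rho = 5.0, z^k = 0.9956, u^k = 0.8619
Step 1: x-update.
Minimize 7*x^2 + 8*x + (5.0/2)*(x - 0.9956 + 0.8619)^2
FOC: (2*7 + 5.0)*x = -8 + 5.0*(0.9956 - 0.8619)
x^{k+1} = -0.3859
Step 2: z-update.
Minimize 4*z^2 - 7*z + (5.0/2)*(-0.3859 - z + 0.8619)^2
FOC: (2*4 + 5.0)*z = 7 + 5.0*(-0.3859 + 0.8619)
z^{k+1} = 0.7216
Step 3: u-update.
u^{k+1} = 0.8619 - 0.3859 - 0.7216 = -0.2455
Step 4: Primal residual = |-0.3859 - 0.7216| = 1.1074


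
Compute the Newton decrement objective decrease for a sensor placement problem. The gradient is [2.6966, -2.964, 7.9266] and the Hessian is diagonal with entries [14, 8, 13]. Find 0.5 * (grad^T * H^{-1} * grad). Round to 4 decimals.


Step 1: H is diagonal, so H^(-1) * g = [0.1926, -0.3705, 0.6097].
Step 2: g^T H^(-1) g = sum_i g_i^2 / H_ii
  = (2.6966)^2/14 + (-2.964)^2/8 + (7.9266)^2/13
  = 0.5194 + 1.0982 + 4.8332 = 6.4507
Step 3: Objective decrease = 0.5 * g^T H^(-1) g = 3.2254


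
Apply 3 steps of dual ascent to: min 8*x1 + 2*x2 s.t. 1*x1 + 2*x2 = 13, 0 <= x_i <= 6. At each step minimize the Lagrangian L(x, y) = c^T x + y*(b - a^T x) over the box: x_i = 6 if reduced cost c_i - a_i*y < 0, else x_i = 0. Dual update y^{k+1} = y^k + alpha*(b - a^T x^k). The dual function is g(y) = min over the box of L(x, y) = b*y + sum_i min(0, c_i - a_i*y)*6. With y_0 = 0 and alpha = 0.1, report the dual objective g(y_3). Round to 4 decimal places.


Dual ascent for LP: min 8*x1 + 2*x2, 1*x1 + 2*x2 = 13, 0 <= x_i <= 6
Step 1: y^k = 0.0, reduced costs: (8.0, 2.0)
  x^k = (0.0, 0.0), subgradient = b - a^T x = 13.0
  y^{k+1} = 0.0 + 0.1*13.0 = 1.3
Step 2: y^k = 1.3, reduced costs: (6.7, -0.6)
  x^k = (0.0, 6.0), subgradient = b - a^T x = 1.0
  y^{k+1} = 1.3 + 0.1*1.0 = 1.4
Step 3: y^k = 1.4, reduced costs: (6.6, -0.8)
  x^k = (0.0, 6.0), subgradient = b - a^T x = 1.0
  y^{k+1} = 1.4 + 0.1*1.0 = 1.5
Dual objective at y_3 = 1.5: reduced costs (6.5, -1.0), box minimizer x = (0.0, 6.0)
g(y_3) = b*y + (c1 - a1*y)*x1 + (c2 - a2*y)*x2 = 13*1.5 + 6.5*0.0 + (-1.0)*6.0 = 19.5 + 0.0 - 6.0 = 13.5


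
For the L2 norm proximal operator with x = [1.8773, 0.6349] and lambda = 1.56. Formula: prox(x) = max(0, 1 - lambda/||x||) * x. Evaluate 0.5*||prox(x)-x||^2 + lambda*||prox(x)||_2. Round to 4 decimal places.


Step 1: Compute ||x||.
||x|| = 1.9818
Step 2: Compute scaling factor.
scale = max(0, 1 - 1.56/1.9818) = 0.2128
Step 3: prox(x) = [0.3995, 0.1351]
||prox(x)|| = 0.4218
Step 4: Proximal objective.
0.5*||prox-x||^2 = 1.2168
lambda*||prox|| = 0.658
Total = 1.8747


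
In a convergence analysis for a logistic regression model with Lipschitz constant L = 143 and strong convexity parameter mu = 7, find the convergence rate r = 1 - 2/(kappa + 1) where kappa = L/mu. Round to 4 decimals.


Step 1: Compute the condition number.
kappa = L/mu = 143/7 = 20.4286
Step 2: Compute the convergence rate.
r = 1 - 2/(kappa + 1) = 1 - 2*mu/(L + mu) = (L - mu)/(L + mu) = 136/150 = 0.9067


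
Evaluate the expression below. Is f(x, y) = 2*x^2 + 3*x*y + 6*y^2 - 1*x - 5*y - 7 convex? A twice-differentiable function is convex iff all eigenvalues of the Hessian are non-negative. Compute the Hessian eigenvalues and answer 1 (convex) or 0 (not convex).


The Hessian of f(x,y) = 2*x^2 + 3*x*y + 6*y^2 - 1*x - 5*y - 7 is:
H = [[4, 3], [3, 12]]
Trace = 4 + 12 = 16
Determinant = 4*12 - (3)^2 = 39
Discriminant = (16)^2 - 4*39 = 100.0
Eigenvalues: lambda_1 = 3.0, lambda_2 = 13.0
The function is convex.

1


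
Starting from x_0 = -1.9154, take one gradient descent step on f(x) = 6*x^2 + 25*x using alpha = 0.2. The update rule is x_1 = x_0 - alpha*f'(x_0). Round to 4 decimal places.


We compute the gradient at x_0 and apply the update.
f'(x) = 12*x + 25
f'(-1.9154) = 12*-1.9154 + 25 = 2.0152
x_1 = -1.9154 - 0.2*2.0152 = -2.3184


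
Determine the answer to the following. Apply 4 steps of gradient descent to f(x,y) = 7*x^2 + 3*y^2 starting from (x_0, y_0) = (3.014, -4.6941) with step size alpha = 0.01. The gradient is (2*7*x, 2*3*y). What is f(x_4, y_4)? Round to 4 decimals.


Gradient descent on f(x,y) = 7*x^2 + 3*y^2.
Starting point: (3.014, -4.6941), alpha = 0.01
Step 1: grad_x = 2*7*3.014 = 42.196, grad_y = 2*3*-4.6941 = -28.1646
  x_1 = 3.014 - 0.01*42.196 = 2.592
  y_1 = -4.6941 - 0.01*-28.1646 = -4.4125
Step 2: grad_x = 2*7*2.592 = 36.2886, grad_y = 2*3*-4.4125 = -26.4747
  x_2 = 2.592 - 0.01*36.2886 = 2.2292
  y_2 = -4.4125 - 0.01*-26.4747 = -4.1477
Step 3: grad_x = 2*7*2.2292 = 31.2082, grad_y = 2*3*-4.1477 = -24.8862
  x_3 = 2.2292 - 0.01*31.2082 = 1.9171
  y_3 = -4.1477 - 0.01*-24.8862 = -3.8988
Step 4: grad_x = 2*7*1.9171 = 26.839, grad_y = 2*3*-3.8988 = -23.3931
  x_4 = 1.9171 - 0.01*26.839 = 1.6487
  y_4 = -3.8988 - 0.01*-23.3931 = -3.6649
f(1.6487, -3.6649) = 7*1.6487^2 + 3*(-3.6649)^2 = 59.3219


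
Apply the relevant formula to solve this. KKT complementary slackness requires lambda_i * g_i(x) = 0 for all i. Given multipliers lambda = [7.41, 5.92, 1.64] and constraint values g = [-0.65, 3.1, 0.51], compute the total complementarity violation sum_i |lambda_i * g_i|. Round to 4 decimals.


KKT complementary slackness check:
lambda_1 * g_1 = 7.41 * -0.65 = -4.8165
lambda_2 * g_2 = 5.92 * 3.1 = 18.352
lambda_3 * g_3 = 1.64 * 0.51 = 0.8364
Total violation = 4.8165 + 18.352 + 0.8364 = 24.0049


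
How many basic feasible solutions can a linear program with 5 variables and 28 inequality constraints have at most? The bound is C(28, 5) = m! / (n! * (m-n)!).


Each vertex corresponds to some choice of n active constraints out of m, so the number of vertices is at most C(m, n) = m! / (n!(m-n)!).
m = 28, n = 5
Numerator: 28 * 27 * 26 * 25 * 24
Denominator: 5! = 120
C(28, 5) = 98280


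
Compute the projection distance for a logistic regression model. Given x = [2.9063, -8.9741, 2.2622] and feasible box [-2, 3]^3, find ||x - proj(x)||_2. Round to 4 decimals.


Project each component onto [-2, 3].
clip(2.9063) = 2.9063, clip(-8.9741) = -2.0, clip(2.2622) = 2.2622
Projection = [2.9063, -2.0, 2.2622]
Squared diffs: [0.0, 48.6381, 0.0]
Distance = sqrt(48.6381) = 6.9741


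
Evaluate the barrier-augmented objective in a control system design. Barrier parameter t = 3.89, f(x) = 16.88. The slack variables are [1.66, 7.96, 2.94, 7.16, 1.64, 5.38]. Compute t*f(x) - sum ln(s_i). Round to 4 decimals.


Step 1: Compute log-barrier.
ln values: [0.5068, 2.0744, 1.0784, 1.9685, 0.4947, 1.6827]
phi = -(0.5068 + 2.0744 + 1.0784 + 1.9685 + 0.4947 + 1.6827) = -7.8056
Step 2: Compute augmented objective.
t*f(x) = 3.89*16.88 = 65.6632
Total = 65.6632 - 7.8056 = 57.8576


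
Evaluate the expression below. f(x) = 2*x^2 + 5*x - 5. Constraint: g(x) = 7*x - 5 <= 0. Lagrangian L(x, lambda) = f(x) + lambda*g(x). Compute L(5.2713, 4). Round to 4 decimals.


Step 1: Evaluate f(x).
f(5.2713) = 2*5.2713^2 + 5*5.2713 - 5 = 76.9297
Step 2: Evaluate g(x).
g(5.2713) = 7*5.2713 - 5 = 31.8991
Step 3: Compute Lagrangian.
L = 76.9297 + 4*31.8991 = 204.5261


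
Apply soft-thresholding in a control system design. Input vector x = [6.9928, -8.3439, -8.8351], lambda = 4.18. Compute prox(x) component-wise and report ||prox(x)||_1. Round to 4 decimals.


Soft-thresholding with lambda = 4.18:
prox(6.9928) = sign(6.9928)*max(|6.9928| - 4.18, 0) = 2.8128
prox(-8.3439) = sign(-8.3439)*max(|-8.3439| - 4.18, 0) = -4.1639
prox(-8.8351) = sign(-8.8351)*max(|-8.8351| - 4.18, 0) = -4.6551
prox(x) = [2.8128, -4.1639, -4.6551]
||prox(x)||_1 = 2.8128 + 4.1639 + 4.6551 = 11.6318


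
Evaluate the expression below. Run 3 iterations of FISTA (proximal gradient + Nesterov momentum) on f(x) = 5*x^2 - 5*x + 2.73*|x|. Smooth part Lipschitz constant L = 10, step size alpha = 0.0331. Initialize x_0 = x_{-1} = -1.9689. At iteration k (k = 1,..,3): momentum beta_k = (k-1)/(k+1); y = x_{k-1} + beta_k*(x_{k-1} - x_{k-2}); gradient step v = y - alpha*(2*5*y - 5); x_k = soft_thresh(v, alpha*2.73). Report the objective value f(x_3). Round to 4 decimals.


FISTA on f(x) = 5*x^2 - 5*x + 2.73*|x|
L = 10, alpha = 0.0331
Iteration 1: beta = 0.0, y = -1.9689 + 0.0*(-1.9689 + 1.9689) = -1.9689
  grad(y) = -24.689, v = y - alpha*grad = -1.1517
  prox(v) = soft_thresh(-1.1517, 0.0904) = -1.0613
Iteration 2: beta = 0.3333, y = -1.0613 + 0.3333*(-1.0613 + 1.9689) = -0.7588
  grad(y) = -12.5881, v = y - alpha*grad = -0.3421
  prox(v) = soft_thresh(-0.3421, 0.0904) = -0.2518
Iteration 3: beta = 0.5, y = -0.2518 + 0.5*(-0.2518 + 1.0613) = 0.153
  grad(y) = -3.47, v = y - alpha*grad = 0.2679
  prox(v) = soft_thresh(0.2679, 0.0904) = 0.1775
f(x_3) = 5*0.1775^2 - 5*0.1775 + 2.73*|0.1775| = -0.2454


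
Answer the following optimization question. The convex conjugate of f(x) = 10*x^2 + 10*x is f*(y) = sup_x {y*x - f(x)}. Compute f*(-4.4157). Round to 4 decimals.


f*(y) = sup_x {y*x - a*x^2 - b*x} = sup_x {(y-b)*x - a*x^2}
FOC: (y - b) - 2a*x = 0 => x* = (y - b)/(2a)
x* = (-4.4157 - 10)/(2*10) = -0.7208
f*(-4.4157) = (y-b)^2/(4a) = (-4.4157 - 10)^2/(4*10)
= 207.8124/40 = 5.1953


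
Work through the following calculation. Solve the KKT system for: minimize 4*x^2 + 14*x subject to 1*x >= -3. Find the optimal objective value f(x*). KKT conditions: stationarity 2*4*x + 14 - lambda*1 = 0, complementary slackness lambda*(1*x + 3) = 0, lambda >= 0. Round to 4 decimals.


Step 1: Try lambda = 0 (constraint inactive).
Stationarity: 2*4*x + 14 = 0
x* = -14/(2*4) = -1.75
Check constraint: 1*-1.75 = -1.75 >= -3 -- satisfied.
Step 2: Compute optimal value.
f(x*) = 4*(-1.75)^2 + 14*(-1.75) = -12.25


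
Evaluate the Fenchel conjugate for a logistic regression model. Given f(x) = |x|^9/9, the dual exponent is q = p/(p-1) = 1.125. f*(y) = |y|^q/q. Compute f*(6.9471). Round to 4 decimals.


The conjugate exponent q satisfies 1/p + 1/q = 1.
p = 9, so q = 9/(9 - 1) = 1.125
|y|^q = 6.9471^1.125 = 8.8517
f*(6.9471) = 8.8517 / 1.125 = 7.8682


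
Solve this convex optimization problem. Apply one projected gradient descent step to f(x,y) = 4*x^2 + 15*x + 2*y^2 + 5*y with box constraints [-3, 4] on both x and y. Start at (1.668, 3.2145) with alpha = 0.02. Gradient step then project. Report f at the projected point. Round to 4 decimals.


Step 1: Compute gradient at (1.668, 3.2145).
grad_x = 2*4*1.668 + 15 = 28.344
grad_y = 2*2*3.2145 + 5 = 17.858
Step 2: Gradient step.
x_raw = 1.668 - 0.02*28.344 = 1.1011
y_raw = 3.2145 - 0.02*17.858 = 2.8573
Step 3: Project onto [-3, 4].
x_proj = clip(1.1011) = 1.1011
y_proj = clip(2.8573) = 2.8573
Step 4: Evaluate f.
f(1.1011, 2.8573) = 51.9821


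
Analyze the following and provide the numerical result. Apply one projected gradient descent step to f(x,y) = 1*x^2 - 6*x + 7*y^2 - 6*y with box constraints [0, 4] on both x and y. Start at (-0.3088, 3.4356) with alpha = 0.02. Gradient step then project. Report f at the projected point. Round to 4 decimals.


Step 1: Compute gradient at (-0.3088, 3.4356).
grad_x = 2*1*-0.3088 - 6 = -6.6176
grad_y = 2*7*3.4356 - 6 = 42.0984
Step 2: Gradient step.
x_raw = -0.3088 - 0.02*-6.6176 = -0.1764
y_raw = 3.4356 - 0.02*42.0984 = 2.5936
Step 3: Project onto [0, 4].
x_proj = clip(-0.1764) = 0.0
y_proj = clip(2.5936) = 2.5936
Step 4: Evaluate f.
f(0.0, 2.5936) = 31.5267


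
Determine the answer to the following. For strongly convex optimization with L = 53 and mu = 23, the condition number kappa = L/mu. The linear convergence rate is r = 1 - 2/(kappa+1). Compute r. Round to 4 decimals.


Step 1: Compute the condition number.
kappa = L/mu = 53/23 = 2.3043
Step 2: Compute the convergence rate.
r = 1 - 2/(kappa + 1) = 1 - 2*mu/(L + mu) = (L - mu)/(L + mu) = 30/76 = 0.3947


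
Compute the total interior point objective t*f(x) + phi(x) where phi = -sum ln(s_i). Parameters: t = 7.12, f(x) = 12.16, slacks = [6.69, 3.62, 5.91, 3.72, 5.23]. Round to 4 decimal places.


Step 1: Compute log-barrier.
ln values: [1.9006, 1.2865, 1.7766, 1.3137, 1.6544]
phi = -(1.9006 + 1.2865 + 1.7766 + 1.3137 + 1.6544) = -7.9319
Step 2: Compute augmented objective.
t*f(x) = 7.12*12.16 = 86.5792
Total = 86.5792 - 7.9319 = 78.6473


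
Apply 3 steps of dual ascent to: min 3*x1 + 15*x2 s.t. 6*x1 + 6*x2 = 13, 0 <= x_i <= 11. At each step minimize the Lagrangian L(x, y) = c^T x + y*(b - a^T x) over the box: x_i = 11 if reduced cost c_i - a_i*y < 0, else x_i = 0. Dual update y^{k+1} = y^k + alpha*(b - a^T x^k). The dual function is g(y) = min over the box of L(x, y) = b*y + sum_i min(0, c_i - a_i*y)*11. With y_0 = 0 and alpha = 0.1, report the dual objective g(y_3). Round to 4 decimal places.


Dual ascent for LP: min 3*x1 + 15*x2, 6*x1 + 6*x2 = 13, 0 <= x_i <= 11
Step 1: y^k = 0.0, reduced costs: (3.0, 15.0)
  x^k = (0.0, 0.0), subgradient = b - a^T x = 13.0
  y^{k+1} = 0.0 + 0.1*13.0 = 1.3
Step 2: y^k = 1.3, reduced costs: (-4.8, 7.2)
  x^k = (11.0, 0.0), subgradient = b - a^T x = -53.0
  y^{k+1} = 1.3 + 0.1*-53.0 = -4.0
Step 3: y^k = -4.0, reduced costs: (27.0, 39.0)
  x^k = (0.0, 0.0), subgradient = b - a^T x = 13.0
  y^{k+1} = -4.0 + 0.1*13.0 = -2.7
Dual objective at y_3 = -2.7: reduced costs (19.2, 31.2), box minimizer x = (0.0, 0.0)
g(y_3) = b*y + (c1 - a1*y)*x1 + (c2 - a2*y)*x2 = 13*(-2.7) + 19.2*0.0 + 31.2*0.0 = -35.1 + 0.0 + 0.0 = -35.1
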